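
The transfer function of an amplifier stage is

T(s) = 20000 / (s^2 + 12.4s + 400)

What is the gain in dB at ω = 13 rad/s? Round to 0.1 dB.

At s = jω = j13:
quadratic: (j13)² + 12.4·j13 + 400 = 231 + j161.2 → |·| ≈ 281.69, ∠ ≈ 34.91°
|T| = 20000 / 281.69 ≈ 71
Gain = 20 log₁₀(71) ≈ 37.03 dB

37.0 dB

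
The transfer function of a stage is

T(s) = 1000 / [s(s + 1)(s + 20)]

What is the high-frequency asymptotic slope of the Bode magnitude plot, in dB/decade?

Each pole contributes −20 dB/decade at high frequency; each zero contributes +20 dB/decade.
Net: 0 zero(s) − 3 pole(s) → -60 dB/decade.

-60 dB/decade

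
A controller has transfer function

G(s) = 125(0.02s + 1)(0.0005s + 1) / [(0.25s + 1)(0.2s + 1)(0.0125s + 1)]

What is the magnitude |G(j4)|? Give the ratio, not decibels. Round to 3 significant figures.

69.2

At ω = 4 rad/s:
zero (1 + j4·0.02) = 1 + j0.08 → |·| ≈ 1.0032, ∠ ≈ 4.57°
zero (1 + j4·0.0005) = 1 + j0.002 → |·| ≈ 1, ∠ ≈ 0.11°
pole (1 + j4·0.25) = 1 + j1 → |·| ≈ 1.4142, ∠ ≈ 45.00°
pole (1 + j4·0.2) = 1 + j0.8 → |·| ≈ 1.2806, ∠ ≈ 38.66°
pole (1 + j4·0.0125) = 1 + j0.05 → |·| ≈ 1.0012, ∠ ≈ 2.86°
|G| = 125 · 1.0032 · 1 / (1.4142 · 1.2806 · 1.0012) ≈ 69.16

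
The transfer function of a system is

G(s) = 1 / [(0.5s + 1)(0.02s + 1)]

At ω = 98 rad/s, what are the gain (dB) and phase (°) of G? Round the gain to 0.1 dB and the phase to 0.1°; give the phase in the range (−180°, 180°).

At ω = 98 rad/s:
pole (1 + j98·0.5) = 1 + j49 → |·| ≈ 49.01, ∠ ≈ 88.83°
pole (1 + j98·0.02) = 1 + j1.96 → |·| ≈ 2.2004, ∠ ≈ 62.97°
|G| = 1 · 1 / (49.01 · 2.2004) ≈ 0.0092729
Gain = 20 log₁₀(0.0092729) ≈ -40.66 dB
∠G = (0°) − (88.83° + 62.97°) = -151.80°

-40.7 dB, -151.8°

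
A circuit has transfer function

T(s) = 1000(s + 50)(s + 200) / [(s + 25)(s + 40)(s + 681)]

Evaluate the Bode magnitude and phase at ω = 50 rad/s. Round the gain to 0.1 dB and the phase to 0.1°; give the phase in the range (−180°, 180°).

15.5 dB, -59.9°

At s = jω = j50:
zero (s+50): 50 + j50 → |·| = √(50²+50²) = √5000 ≈ 70.711, ∠ = arctan(50/50) ≈ 45.00°
zero (s+200): 200 + j50 → |·| = √(200²+50²) = √42500 ≈ 206.16, ∠ = arctan(50/200) ≈ 14.04°
pole (s+25): 25 + j50 → |·| = √(25²+50²) = √3125 ≈ 55.902, ∠ = arctan(50/25) ≈ 63.43°
pole (s+40): 40 + j50 → |·| = √(40²+50²) = √4100 ≈ 64.031, ∠ = arctan(50/40) ≈ 51.34°
pole (s+681): 681 + j50 → |·| = √(681²+50²) = √466261 ≈ 682.83, ∠ = arctan(50/681) ≈ 4.20°
|T| = 1000 · 14578 / 2.4442e+06 ≈ 5.9643
Gain = 20 log₁₀(5.9643) ≈ 15.51 dB
∠T = 59.04° − 118.97° = -59.93°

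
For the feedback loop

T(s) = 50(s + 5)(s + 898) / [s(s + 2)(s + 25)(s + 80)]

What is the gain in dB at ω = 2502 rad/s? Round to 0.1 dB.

At s = jω = j2502:
zero (s+5): 5 + j2502 → |·| = √(5²+2502²) = √6260029 ≈ 2502, ∠ = arctan(2502/5) ≈ 89.89°
zero (s+898): 898 + j2502 → |·| = √(898²+2502²) = √7066408 ≈ 2658.3, ∠ = arctan(2502/898) ≈ 70.26°
pole (s+2): 2 + j2502 → |·| = √(2²+2502²) = √6260008 ≈ 2502, ∠ = arctan(2502/2) ≈ 89.95°
pole (s+25): 25 + j2502 → |·| = √(25²+2502²) = √6260629 ≈ 2502.1, ∠ = arctan(2502/25) ≈ 89.43°
pole (s+80): 80 + j2502 → |·| = √(80²+2502²) = √6266404 ≈ 2503.3, ∠ = arctan(2502/80) ≈ 88.17°
pole at origin: |s| = 2502, ∠ = 90.00° (in denominator)
|T| = 50 · 6.6511e+06 / 3.921e+13 ≈ 8.4814e-06
Gain = 20 log₁₀(8.4814e-06) ≈ -101.43 dB

-101.4 dB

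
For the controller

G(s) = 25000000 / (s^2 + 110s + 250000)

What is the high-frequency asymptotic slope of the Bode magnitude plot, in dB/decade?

Each pole contributes −20 dB/decade at high frequency; each zero contributes +20 dB/decade.
Net: 0 zero(s) − 2 pole(s) → -40 dB/decade.

-40 dB/decade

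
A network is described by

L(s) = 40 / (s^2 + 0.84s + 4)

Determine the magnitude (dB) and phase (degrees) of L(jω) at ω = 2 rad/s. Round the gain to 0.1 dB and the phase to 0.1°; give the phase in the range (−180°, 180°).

27.5 dB, -90.0°

At s = jω = j2:
quadratic: (j2)² + 0.84·j2 + 4 = 0 + j1.68 → |·| ≈ 1.68, ∠ ≈ 90.00°
|L| = 40 / 1.68 ≈ 23.81
Gain = 20 log₁₀(23.81) ≈ 27.54 dB
∠L = 0.00° − 90.00° = -90.00°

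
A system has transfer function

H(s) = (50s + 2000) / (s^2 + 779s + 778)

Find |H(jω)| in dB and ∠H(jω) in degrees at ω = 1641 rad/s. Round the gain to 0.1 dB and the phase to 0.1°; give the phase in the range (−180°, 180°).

-31.2 dB, -66.0°

Substitute s = j1641:
Numerator: 50(j1641) + 2000 = 2000 + j82050
Denominator: (j1641)^2 + 779(j1641) + 778 = -2692103 + j1278339
|N| = √(2000² + 82050²) ≈ 82074, ∠N ≈ 88.60°
|D| = √(2692103² + 1278339²) ≈ 2.9802e+06, ∠D ≈ 154.60°
|H| = 82074 / 2.9802e+06 ≈ 0.02754
Gain = 20 log₁₀(0.02754) ≈ -31.20 dB
∠H = 88.60° − 154.60° = -66.00°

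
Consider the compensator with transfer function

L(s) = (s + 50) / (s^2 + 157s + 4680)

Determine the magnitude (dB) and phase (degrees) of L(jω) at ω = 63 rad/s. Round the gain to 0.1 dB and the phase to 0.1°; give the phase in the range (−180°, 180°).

Substitute s = j63:
Numerator: (j63) + 50 = 50 + j63
Denominator: (j63)^2 + 157(j63) + 4680 = 711 + j9891
|N| = √(50² + 63²) ≈ 80.43, ∠N ≈ 51.56°
|D| = √(711² + 9891²) ≈ 9916.5, ∠D ≈ 85.89°
|L| = 80.43 / 9916.5 ≈ 0.0081107
Gain = 20 log₁₀(0.0081107) ≈ -41.82 dB
∠L = 51.56° − 85.89° = -34.33°

-41.8 dB, -34.3°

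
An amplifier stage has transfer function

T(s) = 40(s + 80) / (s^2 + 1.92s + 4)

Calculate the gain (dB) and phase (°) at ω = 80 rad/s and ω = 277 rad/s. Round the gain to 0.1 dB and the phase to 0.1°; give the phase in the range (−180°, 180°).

ω = 80: -3.0 dB, -133.6°; ω = 277: -16.5 dB, -105.7°

At s = jω = j80:
zero (s+80): 80 + j80 → |·| = √(80²+80²) = √12800 ≈ 113.14, ∠ = arctan(80/80) ≈ 45.00°
quadratic: (j80)² + 1.92·j80 + 4 = -6396 + j153.6 → |·| ≈ 6397.8, ∠ ≈ 178.62°
|T| = 40 · 113.14 / 6397.8 ≈ 0.70737
Gain = 20 log₁₀(0.70737) ≈ -3.01 dB
∠T = 45.00° − 178.62° = -133.62°

At s = jω = j277:
zero (s+80): 80 + j277 → |·| = √(80²+277²) = √83129 ≈ 288.32, ∠ = arctan(277/80) ≈ 73.89°
quadratic: (j277)² + 1.92·j277 + 4 = -76725 + j531.84 → |·| ≈ 76727, ∠ ≈ 179.60°
|T| = 40 · 288.32 / 76727 ≈ 0.15031
Gain = 20 log₁₀(0.15031) ≈ -16.46 dB
∠T = 73.89° − 179.60° = -105.71°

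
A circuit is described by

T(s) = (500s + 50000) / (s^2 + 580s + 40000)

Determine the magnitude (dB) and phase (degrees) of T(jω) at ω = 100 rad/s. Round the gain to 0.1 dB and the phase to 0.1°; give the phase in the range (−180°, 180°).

Substitute s = j100:
Numerator: 500(j100) + 50000 = 50000 + j50000
Denominator: (j100)^2 + 580(j100) + 40000 = 30000 + j58000
|N| = √(50000² + 50000²) ≈ 70711, ∠N ≈ 45.00°
|D| = √(30000² + 58000²) ≈ 65299, ∠D ≈ 62.65°
|T| = 70711 / 65299 ≈ 1.0829
Gain = 20 log₁₀(1.0829) ≈ 0.69 dB
∠T = 45.00° − 62.65° = -17.65°

0.7 dB, -17.7°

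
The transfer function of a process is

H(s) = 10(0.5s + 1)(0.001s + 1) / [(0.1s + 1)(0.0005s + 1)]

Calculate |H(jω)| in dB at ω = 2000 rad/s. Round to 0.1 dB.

At ω = 2000 rad/s:
zero (1 + j2000·0.5) = 1 + j1000 → |·| ≈ 1000, ∠ ≈ 89.94°
zero (1 + j2000·0.001) = 1 + j2 → |·| ≈ 2.2361, ∠ ≈ 63.43°
pole (1 + j2000·0.1) = 1 + j200 → |·| ≈ 200, ∠ ≈ 89.71°
pole (1 + j2000·0.0005) = 1 + j1 → |·| ≈ 1.4142, ∠ ≈ 45.00°
|H| = 10 · 1000 · 2.2361 / (200 · 1.4142) ≈ 79.059
Gain = 20 log₁₀(79.059) ≈ 37.96 dB

38.0 dB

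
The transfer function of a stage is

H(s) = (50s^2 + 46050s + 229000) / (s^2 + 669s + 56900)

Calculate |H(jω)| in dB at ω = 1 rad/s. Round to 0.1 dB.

Substitute s = j1:
Numerator: 50(j1)^2 + 46050(j1) + 229000 = 228950 + j46050
Denominator: (j1)^2 + 669(j1) + 56900 = 56899 + j669
|N| = √(228950² + 46050²) ≈ 2.3354e+05, ∠N ≈ 11.37°
|D| = √(56899² + 669²) ≈ 56903, ∠D ≈ 0.67°
|H| = 2.3354e+05 / 56903 ≈ 4.1042
Gain = 20 log₁₀(4.1042) ≈ 12.26 dB

12.3 dB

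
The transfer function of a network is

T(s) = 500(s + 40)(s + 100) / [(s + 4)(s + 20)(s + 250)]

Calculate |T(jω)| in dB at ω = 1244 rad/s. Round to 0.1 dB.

At s = jω = j1244:
zero (s+40): 40 + j1244 → |·| = √(40²+1244²) = √1549136 ≈ 1244.6, ∠ = arctan(1244/40) ≈ 88.16°
zero (s+100): 100 + j1244 → |·| = √(100²+1244²) = √1557536 ≈ 1248, ∠ = arctan(1244/100) ≈ 85.40°
pole (s+4): 4 + j1244 → |·| = √(4²+1244²) = √1547552 ≈ 1244, ∠ = arctan(1244/4) ≈ 89.82°
pole (s+20): 20 + j1244 → |·| = √(20²+1244²) = √1547936 ≈ 1244.2, ∠ = arctan(1244/20) ≈ 89.08°
pole (s+250): 250 + j1244 → |·| = √(250²+1244²) = √1610036 ≈ 1268.9, ∠ = arctan(1244/250) ≈ 78.64°
|T| = 500 · 1.5533e+06 / 1.964e+09 ≈ 0.39544
Gain = 20 log₁₀(0.39544) ≈ -8.06 dB

-8.1 dB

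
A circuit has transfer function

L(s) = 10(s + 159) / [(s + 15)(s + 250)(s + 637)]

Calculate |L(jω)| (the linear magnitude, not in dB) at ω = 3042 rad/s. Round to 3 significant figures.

1.06e-06

At s = jω = j3042:
zero (s+159): 159 + j3042 → |·| = √(159²+3042²) = √9279045 ≈ 3046.2, ∠ = arctan(3042/159) ≈ 87.01°
pole (s+15): 15 + j3042 → |·| = √(15²+3042²) = √9253989 ≈ 3042, ∠ = arctan(3042/15) ≈ 89.72°
pole (s+250): 250 + j3042 → |·| = √(250²+3042²) = √9316264 ≈ 3052.3, ∠ = arctan(3042/250) ≈ 85.30°
pole (s+637): 637 + j3042 → |·| = √(637²+3042²) = √9659533 ≈ 3108, ∠ = arctan(3042/637) ≈ 78.17°
|L| = 10 · 3046.2 / 2.8858e+10 ≈ 1.0556e-06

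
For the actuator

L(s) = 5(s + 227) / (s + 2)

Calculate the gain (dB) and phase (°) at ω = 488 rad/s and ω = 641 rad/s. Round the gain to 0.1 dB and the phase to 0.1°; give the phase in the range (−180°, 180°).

At s = jω = j488:
zero (s+227): 227 + j488 → |·| = √(227²+488²) = √289673 ≈ 538.21, ∠ = arctan(488/227) ≈ 65.05°
pole (s+2): 2 + j488 → |·| = √(2²+488²) = √238148 ≈ 488, ∠ = arctan(488/2) ≈ 89.77°
|L| = 5 · 538.21 / 488 ≈ 5.5144
Gain = 20 log₁₀(5.5144) ≈ 14.83 dB
∠L = 65.05° − 89.77° = -24.72°

At s = jω = j641:
zero (s+227): 227 + j641 → |·| = √(227²+641²) = √462410 ≈ 680.01, ∠ = arctan(641/227) ≈ 70.50°
pole (s+2): 2 + j641 → |·| = √(2²+641²) = √410885 ≈ 641, ∠ = arctan(641/2) ≈ 89.82°
|L| = 5 · 680.01 / 641 ≈ 5.3043
Gain = 20 log₁₀(5.3043) ≈ 14.49 dB
∠L = 70.50° − 89.82° = -19.32°

ω = 488: 14.8 dB, -24.7°; ω = 641: 14.5 dB, -19.3°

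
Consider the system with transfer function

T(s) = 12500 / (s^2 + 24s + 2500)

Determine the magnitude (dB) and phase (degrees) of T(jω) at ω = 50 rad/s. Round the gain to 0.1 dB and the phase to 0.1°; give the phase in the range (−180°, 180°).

At s = jω = j50:
quadratic: (j50)² + 24·j50 + 2500 = 0 + j1200 → |·| ≈ 1200, ∠ ≈ 90.00°
|T| = 12500 / 1200 ≈ 10.417
Gain = 20 log₁₀(10.417) ≈ 20.35 dB
∠T = 0.00° − 90.00° = -90.00°

20.4 dB, -90.0°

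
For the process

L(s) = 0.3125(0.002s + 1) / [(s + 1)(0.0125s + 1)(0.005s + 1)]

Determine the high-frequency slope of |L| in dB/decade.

-40 dB/decade

Each pole contributes −20 dB/decade at high frequency; each zero contributes +20 dB/decade.
Net: 1 zero(s) − 3 pole(s) → -40 dB/decade.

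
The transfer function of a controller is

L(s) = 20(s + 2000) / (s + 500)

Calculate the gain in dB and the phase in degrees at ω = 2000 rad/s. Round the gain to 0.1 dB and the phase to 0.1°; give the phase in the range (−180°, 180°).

At s = jω = j2000:
zero (s+2000): 2000 + j2000 → |·| = √(2000²+2000²) = √8000000 ≈ 2828.4, ∠ = arctan(2000/2000) ≈ 45.00°
pole (s+500): 500 + j2000 → |·| = √(500²+2000²) = √4250000 ≈ 2061.6, ∠ = arctan(2000/500) ≈ 75.96°
|L| = 20 · 2828.4 / 2061.6 ≈ 27.439
Gain = 20 log₁₀(27.439) ≈ 28.77 dB
∠L = 45.00° − 75.96° = -30.96°

28.8 dB, -31.0°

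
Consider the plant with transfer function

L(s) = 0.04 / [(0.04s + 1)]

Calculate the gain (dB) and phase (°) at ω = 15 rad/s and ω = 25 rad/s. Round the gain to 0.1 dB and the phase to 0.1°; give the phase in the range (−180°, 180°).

ω = 15: -29.3 dB, -31.0°; ω = 25: -31.0 dB, -45.0°

At ω = 15 rad/s:
pole (1 + j15·0.04) = 1 + j0.6 → |·| ≈ 1.1662, ∠ ≈ 30.96°
|L| = 0.04 · 1 / (1.1662) ≈ 0.034299
Gain = 20 log₁₀(0.034299) ≈ -29.29 dB
∠L = (0°) − (30.96°) = -30.96°

At ω = 25 rad/s:
pole (1 + j25·0.04) = 1 + j1 → |·| ≈ 1.4142, ∠ ≈ 45.00°
|L| = 0.04 · 1 / (1.4142) ≈ 0.028285
Gain = 20 log₁₀(0.028285) ≈ -30.97 dB
∠L = (0°) − (45.00°) = -45.00°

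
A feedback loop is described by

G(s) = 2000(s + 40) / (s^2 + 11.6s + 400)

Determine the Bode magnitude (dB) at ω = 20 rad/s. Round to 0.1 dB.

51.7 dB

At s = jω = j20:
zero (s+40): 40 + j20 → |·| = √(40²+20²) = √2000 ≈ 44.721, ∠ = arctan(20/40) ≈ 26.57°
quadratic: (j20)² + 11.6·j20 + 400 = 0 + j232 → |·| ≈ 232, ∠ ≈ 90.00°
|G| = 2000 · 44.721 / 232 ≈ 385.53
Gain = 20 log₁₀(385.53) ≈ 51.72 dB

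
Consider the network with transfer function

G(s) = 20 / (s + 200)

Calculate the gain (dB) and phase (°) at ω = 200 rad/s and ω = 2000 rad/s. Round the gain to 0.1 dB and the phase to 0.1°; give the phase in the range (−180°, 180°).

At s = jω = j200:
pole (s+200): 200 + j200 → |·| = √(200²+200²) = √80000 ≈ 282.84, ∠ = arctan(200/200) ≈ 45.00°
|G| = 20 / 282.84 ≈ 0.070711
Gain = 20 log₁₀(0.070711) ≈ -23.01 dB
∠G = 0.00° − 45.00° = -45.00°

At s = jω = j2000:
pole (s+200): 200 + j2000 → |·| = √(200²+2000²) = √4040000 ≈ 2010, ∠ = arctan(2000/200) ≈ 84.29°
|G| = 20 / 2010 ≈ 0.0099502
Gain = 20 log₁₀(0.0099502) ≈ -40.04 dB
∠G = 0.00° − 84.29° = -84.29°

ω = 200: -23.0 dB, -45.0°; ω = 2000: -40.0 dB, -84.3°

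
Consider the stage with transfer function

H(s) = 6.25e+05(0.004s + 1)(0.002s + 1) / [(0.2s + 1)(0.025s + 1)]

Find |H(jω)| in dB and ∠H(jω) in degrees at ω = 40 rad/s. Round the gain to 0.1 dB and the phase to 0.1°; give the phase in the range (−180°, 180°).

At ω = 40 rad/s:
zero (1 + j40·0.004) = 1 + j0.16 → |·| ≈ 1.0127, ∠ ≈ 9.09°
zero (1 + j40·0.002) = 1 + j0.08 → |·| ≈ 1.0032, ∠ ≈ 4.57°
pole (1 + j40·0.2) = 1 + j8 → |·| ≈ 8.0623, ∠ ≈ 82.87°
pole (1 + j40·0.025) = 1 + j1 → |·| ≈ 1.4142, ∠ ≈ 45.00°
|H| = 6.25e+05 · 1.0127 · 1.0032 / (8.0623 · 1.4142) ≈ 55690
Gain = 20 log₁₀(55690) ≈ 94.92 dB
∠H = (9.09° + 4.57°) − (82.87° + 45.00°) = -114.21°

94.9 dB, -114.2°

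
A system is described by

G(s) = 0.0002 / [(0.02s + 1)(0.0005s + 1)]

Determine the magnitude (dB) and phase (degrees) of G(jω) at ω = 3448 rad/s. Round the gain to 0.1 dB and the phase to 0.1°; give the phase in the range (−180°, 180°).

-116.7 dB, -149.1°

At ω = 3448 rad/s:
pole (1 + j3448·0.02) = 1 + j68.96 → |·| ≈ 68.967, ∠ ≈ 89.17°
pole (1 + j3448·0.0005) = 1 + j1.724 → |·| ≈ 1.993, ∠ ≈ 59.88°
|G| = 0.0002 · 1 / (68.967 · 1.993) ≈ 1.4551e-06
Gain = 20 log₁₀(1.4551e-06) ≈ -116.74 dB
∠G = (0°) − (89.17° + 59.88°) = -149.05°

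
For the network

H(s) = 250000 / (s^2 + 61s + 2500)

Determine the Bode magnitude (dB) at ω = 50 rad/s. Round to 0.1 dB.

38.3 dB

At s = jω = j50:
quadratic: (j50)² + 61·j50 + 2500 = 0 + j3050 → |·| ≈ 3050, ∠ ≈ 90.00°
|H| = 250000 / 3050 ≈ 81.967
Gain = 20 log₁₀(81.967) ≈ 38.27 dB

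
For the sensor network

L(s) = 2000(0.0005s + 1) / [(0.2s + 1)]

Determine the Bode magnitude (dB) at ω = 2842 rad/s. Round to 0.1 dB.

At ω = 2842 rad/s:
zero (1 + j2842·0.0005) = 1 + j1.421 → |·| ≈ 1.7376, ∠ ≈ 54.86°
pole (1 + j2842·0.2) = 1 + j568.4 → |·| ≈ 568.4, ∠ ≈ 89.90°
|L| = 2000 · 1.7376 / (568.4) ≈ 6.114
Gain = 20 log₁₀(6.114) ≈ 15.73 dB

15.7 dB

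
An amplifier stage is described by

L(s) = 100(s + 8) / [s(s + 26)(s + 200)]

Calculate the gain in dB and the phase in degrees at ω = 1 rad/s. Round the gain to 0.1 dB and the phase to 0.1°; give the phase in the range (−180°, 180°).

At s = jω = j1:
zero (s+8): 8 + j1 → |·| = √(8²+1²) = √65 ≈ 8.0623, ∠ = arctan(1/8) ≈ 7.13°
pole (s+26): 26 + j1 → |·| = √(26²+1²) = √677 ≈ 26.019, ∠ = arctan(1/26) ≈ 2.20°
pole (s+200): 200 + j1 → |·| = √(200²+1²) = √40001 ≈ 200, ∠ = arctan(1/200) ≈ 0.29°
pole at origin: |s| = 1, ∠ = 90.00° (in denominator)
|L| = 100 · 8.0623 / 5203.8 ≈ 0.15493
Gain = 20 log₁₀(0.15493) ≈ -16.20 dB
∠L = 7.13° − 92.49° = -85.36°

-16.2 dB, -85.4°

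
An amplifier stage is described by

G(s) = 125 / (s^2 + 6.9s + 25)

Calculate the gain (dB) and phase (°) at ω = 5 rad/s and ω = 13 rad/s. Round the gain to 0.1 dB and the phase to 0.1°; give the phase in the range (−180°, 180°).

At s = jω = j5:
quadratic: (j5)² + 6.9·j5 + 25 = 0 + j34.5 → |·| ≈ 34.5, ∠ ≈ 90.00°
|G| = 125 / 34.5 ≈ 3.6232
Gain = 20 log₁₀(3.6232) ≈ 11.18 dB
∠G = 0.00° − 90.00° = -90.00°

At s = jω = j13:
quadratic: (j13)² + 6.9·j13 + 25 = -144 + j89.7 → |·| ≈ 169.65, ∠ ≈ 148.08°
|G| = 125 / 169.65 ≈ 0.73681
Gain = 20 log₁₀(0.73681) ≈ -2.65 dB
∠G = 0.00° − 148.08° = -148.08°

ω = 5: 11.2 dB, -90.0°; ω = 13: -2.7 dB, -148.1°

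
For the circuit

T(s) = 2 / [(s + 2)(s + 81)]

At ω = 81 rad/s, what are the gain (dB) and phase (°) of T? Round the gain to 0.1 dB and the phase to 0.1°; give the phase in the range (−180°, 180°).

-73.3 dB, -133.6°

At s = jω = j81:
pole (s+2): 2 + j81 → |·| = √(2²+81²) = √6565 ≈ 81.025, ∠ = arctan(81/2) ≈ 88.59°
pole (s+81): 81 + j81 → |·| = √(81²+81²) = √13122 ≈ 114.55, ∠ = arctan(81/81) ≈ 45.00°
|T| = 2 / 9281.4 ≈ 0.00021548
Gain = 20 log₁₀(0.00021548) ≈ -73.33 dB
∠T = 0.00° − 133.59° = -133.59°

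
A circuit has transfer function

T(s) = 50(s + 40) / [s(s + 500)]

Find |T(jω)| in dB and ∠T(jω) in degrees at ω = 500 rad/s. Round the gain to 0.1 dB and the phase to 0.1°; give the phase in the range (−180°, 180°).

-23.0 dB, -49.6°

At s = jω = j500:
zero (s+40): 40 + j500 → |·| = √(40²+500²) = √251600 ≈ 501.6, ∠ = arctan(500/40) ≈ 85.43°
pole (s+500): 500 + j500 → |·| = √(500²+500²) = √500000 ≈ 707.11, ∠ = arctan(500/500) ≈ 45.00°
pole at origin: |s| = 500, ∠ = 90.00° (in denominator)
|T| = 50 · 501.6 / 3.5356e+05 ≈ 0.070936
Gain = 20 log₁₀(0.070936) ≈ -22.98 dB
∠T = 85.43° − 135.00° = -49.57°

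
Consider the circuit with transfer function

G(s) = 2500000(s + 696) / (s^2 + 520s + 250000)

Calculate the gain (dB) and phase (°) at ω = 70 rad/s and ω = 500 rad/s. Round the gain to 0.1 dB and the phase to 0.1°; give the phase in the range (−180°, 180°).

At s = jω = j70:
zero (s+696): 696 + j70 → |·| = √(696²+70²) = √489316 ≈ 699.51, ∠ = arctan(70/696) ≈ 5.74°
quadratic: (j70)² + 520·j70 + 250000 = 245100 + j36400 → |·| ≈ 2.4779e+05, ∠ ≈ 8.45°
|G| = 2500000 · 699.51 / 2.4779e+05 ≈ 7057.5
Gain = 20 log₁₀(7057.5) ≈ 76.97 dB
∠G = 5.74° − 8.45° = -2.71°

At s = jω = j500:
zero (s+696): 696 + j500 → |·| = √(696²+500²) = √734416 ≈ 856.98, ∠ = arctan(500/696) ≈ 35.69°
quadratic: (j500)² + 520·j500 + 250000 = 0 + j260000 → |·| ≈ 2.6e+05, ∠ ≈ 90.00°
|G| = 2500000 · 856.98 / 2.6e+05 ≈ 8240.2
Gain = 20 log₁₀(8240.2) ≈ 78.32 dB
∠G = 35.69° − 90.00° = -54.31°

ω = 70: 77.0 dB, -2.7°; ω = 500: 78.3 dB, -54.3°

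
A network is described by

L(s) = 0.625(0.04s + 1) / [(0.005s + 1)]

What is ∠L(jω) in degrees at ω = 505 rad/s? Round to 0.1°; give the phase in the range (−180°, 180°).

18.8°

At ω = 505 rad/s:
zero (1 + j505·0.04) = 1 + j20.2 → |·| ≈ 20.225, ∠ ≈ 87.17°
pole (1 + j505·0.005) = 1 + j2.525 → |·| ≈ 2.7158, ∠ ≈ 68.39°
∠L = (87.17°) − (68.39°) = 18.78°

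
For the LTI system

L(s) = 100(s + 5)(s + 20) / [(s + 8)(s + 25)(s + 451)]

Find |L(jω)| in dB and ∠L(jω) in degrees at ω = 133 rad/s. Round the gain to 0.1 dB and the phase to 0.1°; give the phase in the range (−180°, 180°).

-13.5 dB, -13.0°

At s = jω = j133:
zero (s+5): 5 + j133 → |·| = √(5²+133²) = √17714 ≈ 133.09, ∠ = arctan(133/5) ≈ 87.85°
zero (s+20): 20 + j133 → |·| = √(20²+133²) = √18089 ≈ 134.5, ∠ = arctan(133/20) ≈ 81.45°
pole (s+8): 8 + j133 → |·| = √(8²+133²) = √17753 ≈ 133.24, ∠ = arctan(133/8) ≈ 86.56°
pole (s+25): 25 + j133 → |·| = √(25²+133²) = √18314 ≈ 135.33, ∠ = arctan(133/25) ≈ 79.35°
pole (s+451): 451 + j133 → |·| = √(451²+133²) = √221090 ≈ 470.2, ∠ = arctan(133/451) ≈ 16.43°
|L| = 100 · 17901 / 8.4783e+06 ≈ 0.21114
Gain = 20 log₁₀(0.21114) ≈ -13.51 dB
∠L = 169.30° − 182.34° = -13.04°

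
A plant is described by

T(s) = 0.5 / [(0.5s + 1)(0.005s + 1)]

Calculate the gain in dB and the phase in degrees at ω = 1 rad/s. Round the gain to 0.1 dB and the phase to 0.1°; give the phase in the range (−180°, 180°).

At ω = 1 rad/s:
pole (1 + j1·0.5) = 1 + j0.5 → |·| ≈ 1.118, ∠ ≈ 26.57°
pole (1 + j1·0.005) = 1 + j0.005 → |·| ≈ 1, ∠ ≈ 0.29°
|T| = 0.5 · 1 / (1.118 · 1) ≈ 0.44723
Gain = 20 log₁₀(0.44723) ≈ -6.99 dB
∠T = (0°) − (26.57° + 0.29°) = -26.86°

-7.0 dB, -26.9°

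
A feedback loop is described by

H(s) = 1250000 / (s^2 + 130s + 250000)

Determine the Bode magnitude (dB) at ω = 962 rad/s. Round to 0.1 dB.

5.2 dB

At s = jω = j962:
quadratic: (j962)² + 130·j962 + 250000 = -675444 + j125060 → |·| ≈ 6.8692e+05, ∠ ≈ 169.51°
|H| = 1250000 / 6.8692e+05 ≈ 1.8197
Gain = 20 log₁₀(1.8197) ≈ 5.20 dB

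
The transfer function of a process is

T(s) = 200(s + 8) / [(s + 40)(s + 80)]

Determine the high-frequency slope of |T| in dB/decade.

Each pole contributes −20 dB/decade at high frequency; each zero contributes +20 dB/decade.
Net: 1 zero(s) − 2 pole(s) → -20 dB/decade.

-20 dB/decade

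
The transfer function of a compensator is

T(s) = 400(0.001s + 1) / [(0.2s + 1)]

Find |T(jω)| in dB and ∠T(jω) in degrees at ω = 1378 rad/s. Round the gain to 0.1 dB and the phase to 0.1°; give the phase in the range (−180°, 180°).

7.9 dB, -35.8°

At ω = 1378 rad/s:
zero (1 + j1378·0.001) = 1 + j1.378 → |·| ≈ 1.7026, ∠ ≈ 54.03°
pole (1 + j1378·0.2) = 1 + j275.6 → |·| ≈ 275.6, ∠ ≈ 89.79°
|T| = 400 · 1.7026 / (275.6) ≈ 2.4711
Gain = 20 log₁₀(2.4711) ≈ 7.86 dB
∠T = (54.03°) − (89.79°) = -35.76°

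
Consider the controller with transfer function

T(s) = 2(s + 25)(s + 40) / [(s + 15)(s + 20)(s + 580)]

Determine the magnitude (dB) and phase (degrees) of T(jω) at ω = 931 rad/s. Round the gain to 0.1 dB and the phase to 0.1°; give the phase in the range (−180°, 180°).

-54.8 dB, -59.9°

At s = jω = j931:
zero (s+25): 25 + j931 → |·| = √(25²+931²) = √867386 ≈ 931.34, ∠ = arctan(931/25) ≈ 88.46°
zero (s+40): 40 + j931 → |·| = √(40²+931²) = √868361 ≈ 931.86, ∠ = arctan(931/40) ≈ 87.54°
pole (s+15): 15 + j931 → |·| = √(15²+931²) = √866986 ≈ 931.12, ∠ = arctan(931/15) ≈ 89.08°
pole (s+20): 20 + j931 → |·| = √(20²+931²) = √867161 ≈ 931.21, ∠ = arctan(931/20) ≈ 88.77°
pole (s+580): 580 + j931 → |·| = √(580²+931²) = √1203161 ≈ 1096.9, ∠ = arctan(931/580) ≈ 58.08°
|T| = 2 · 8.6788e+05 / 9.5109e+08 ≈ 0.001825
Gain = 20 log₁₀(0.001825) ≈ -54.77 dB
∠T = 176.00° − 235.93° = -59.93°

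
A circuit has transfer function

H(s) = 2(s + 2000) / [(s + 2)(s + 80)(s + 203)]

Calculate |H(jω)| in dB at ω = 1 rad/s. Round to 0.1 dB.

-19.2 dB

At s = jω = j1:
zero (s+2000): 2000 + j1 → |·| = √(2000²+1²) = √4000001 ≈ 2000, ∠ = arctan(1/2000) ≈ 0.03°
pole (s+2): 2 + j1 → |·| = √(2²+1²) = √5 ≈ 2.2361, ∠ = arctan(1/2) ≈ 26.57°
pole (s+80): 80 + j1 → |·| = √(80²+1²) = √6401 ≈ 80.006, ∠ = arctan(1/80) ≈ 0.72°
pole (s+203): 203 + j1 → |·| = √(203²+1²) = √41210 ≈ 203, ∠ = arctan(1/203) ≈ 0.28°
|H| = 2 · 2000 / 36317 ≈ 0.11014
Gain = 20 log₁₀(0.11014) ≈ -19.16 dB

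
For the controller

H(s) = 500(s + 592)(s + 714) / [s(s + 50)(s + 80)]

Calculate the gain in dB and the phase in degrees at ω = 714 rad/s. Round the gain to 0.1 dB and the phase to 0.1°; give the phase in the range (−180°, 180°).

At s = jω = j714:
zero (s+592): 592 + j714 → |·| = √(592²+714²) = √860260 ≈ 927.5, ∠ = arctan(714/592) ≈ 50.34°
zero (s+714): 714 + j714 → |·| = √(714²+714²) = √1019592 ≈ 1009.7, ∠ = arctan(714/714) ≈ 45.00°
pole (s+50): 50 + j714 → |·| = √(50²+714²) = √512296 ≈ 715.75, ∠ = arctan(714/50) ≈ 85.99°
pole (s+80): 80 + j714 → |·| = √(80²+714²) = √516196 ≈ 718.47, ∠ = arctan(714/80) ≈ 83.61°
pole at origin: |s| = 714, ∠ = 90.00° (in denominator)
|H| = 500 · 9.365e+05 / 3.6717e+08 ≈ 1.2753
Gain = 20 log₁₀(1.2753) ≈ 2.11 dB
∠H = 95.34° − 259.60° = -164.26°

2.1 dB, -164.3°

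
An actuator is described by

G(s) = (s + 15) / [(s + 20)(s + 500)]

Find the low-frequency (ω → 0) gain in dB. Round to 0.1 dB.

G(0) = 1·15 / (20·500) = 0.0015
20 log₁₀(0.0015) ≈ -56.48 dB

-56.5 dB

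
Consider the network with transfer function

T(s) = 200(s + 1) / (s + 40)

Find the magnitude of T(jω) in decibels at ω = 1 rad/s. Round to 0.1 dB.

At s = jω = j1:
zero (s+1): 1 + j1 → |·| = √(1²+1²) = √2 ≈ 1.4142, ∠ = arctan(1/1) ≈ 45.00°
pole (s+40): 40 + j1 → |·| = √(40²+1²) = √1601 ≈ 40.012, ∠ = arctan(1/40) ≈ 1.43°
|T| = 200 · 1.4142 / 40.012 ≈ 7.0689
Gain = 20 log₁₀(7.0689) ≈ 16.99 dB

17.0 dB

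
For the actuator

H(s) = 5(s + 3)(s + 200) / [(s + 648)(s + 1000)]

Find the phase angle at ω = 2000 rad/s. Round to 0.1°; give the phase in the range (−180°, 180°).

38.7°

At s = jω = j2000:
zero (s+3): 3 + j2000 → |·| = √(3²+2000²) = √4000009 ≈ 2000, ∠ = arctan(2000/3) ≈ 89.91°
zero (s+200): 200 + j2000 → |·| = √(200²+2000²) = √4040000 ≈ 2010, ∠ = arctan(2000/200) ≈ 84.29°
pole (s+648): 648 + j2000 → |·| = √(648²+2000²) = √4419904 ≈ 2102.4, ∠ = arctan(2000/648) ≈ 72.05°
pole (s+1000): 1000 + j2000 → |·| = √(1000²+2000²) = √5000000 ≈ 2236.1, ∠ = arctan(2000/1000) ≈ 63.43°
∠H = 174.20° − 135.48° = 38.72°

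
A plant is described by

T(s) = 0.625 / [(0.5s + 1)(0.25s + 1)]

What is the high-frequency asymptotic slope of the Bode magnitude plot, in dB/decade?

Each pole contributes −20 dB/decade at high frequency; each zero contributes +20 dB/decade.
Net: 0 zero(s) − 2 pole(s) → -40 dB/decade.

-40 dB/decade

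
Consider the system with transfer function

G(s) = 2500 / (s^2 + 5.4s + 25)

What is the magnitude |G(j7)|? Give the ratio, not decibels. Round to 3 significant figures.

55.8

At s = jω = j7:
quadratic: (j7)² + 5.4·j7 + 25 = -24 + j37.8 → |·| ≈ 44.775, ∠ ≈ 122.41°
|G| = 2500 / 44.775 ≈ 55.835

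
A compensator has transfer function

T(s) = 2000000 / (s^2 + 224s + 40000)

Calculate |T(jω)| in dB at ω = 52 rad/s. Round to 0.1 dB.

At s = jω = j52:
quadratic: (j52)² + 224·j52 + 40000 = 37296 + j11648 → |·| ≈ 39073, ∠ ≈ 17.34°
|T| = 2000000 / 39073 ≈ 51.186
Gain = 20 log₁₀(51.186) ≈ 34.18 dB

34.2 dB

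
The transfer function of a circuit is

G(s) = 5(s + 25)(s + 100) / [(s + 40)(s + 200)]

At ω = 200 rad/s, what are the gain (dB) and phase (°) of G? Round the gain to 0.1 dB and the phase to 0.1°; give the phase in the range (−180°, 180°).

11.8 dB, 22.6°

At s = jω = j200:
zero (s+25): 25 + j200 → |·| = √(25²+200²) = √40625 ≈ 201.56, ∠ = arctan(200/25) ≈ 82.87°
zero (s+100): 100 + j200 → |·| = √(100²+200²) = √50000 ≈ 223.61, ∠ = arctan(200/100) ≈ 63.43°
pole (s+40): 40 + j200 → |·| = √(40²+200²) = √41600 ≈ 203.96, ∠ = arctan(200/40) ≈ 78.69°
pole (s+200): 200 + j200 → |·| = √(200²+200²) = √80000 ≈ 282.84, ∠ = arctan(200/200) ≈ 45.00°
|G| = 5 · 45071 / 57688 ≈ 3.9064
Gain = 20 log₁₀(3.9064) ≈ 11.84 dB
∠G = 146.30° − 123.69° = 22.61°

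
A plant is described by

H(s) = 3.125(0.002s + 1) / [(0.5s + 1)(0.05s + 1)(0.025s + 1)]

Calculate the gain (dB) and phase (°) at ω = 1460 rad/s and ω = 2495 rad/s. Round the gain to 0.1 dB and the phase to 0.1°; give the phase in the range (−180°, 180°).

At ω = 1460 rad/s:
zero (1 + j1460·0.002) = 1 + j2.92 → |·| ≈ 3.0865, ∠ ≈ 71.10°
pole (1 + j1460·0.5) = 1 + j730 → |·| ≈ 730, ∠ ≈ 89.92°
pole (1 + j1460·0.05) = 1 + j73 → |·| ≈ 73.007, ∠ ≈ 89.22°
pole (1 + j1460·0.025) = 1 + j36.5 → |·| ≈ 36.514, ∠ ≈ 88.43°
|H| = 3.125 · 3.0865 / (730 · 73.007 · 36.514) ≈ 4.9564e-06
Gain = 20 log₁₀(4.9564e-06) ≈ -106.10 dB
∠H = (71.10°) − (89.92° + 89.22° + 88.43°) = -196.47° ≡ 163.53° (principal value)

At ω = 2495 rad/s:
zero (1 + j2495·0.002) = 1 + j4.99 → |·| ≈ 5.0892, ∠ ≈ 78.67°
pole (1 + j2495·0.5) = 1 + j1247.5 → |·| ≈ 1247.5, ∠ ≈ 89.95°
pole (1 + j2495·0.05) = 1 + j124.75 → |·| ≈ 124.75, ∠ ≈ 89.54°
pole (1 + j2495·0.025) = 1 + j62.375 → |·| ≈ 62.383, ∠ ≈ 89.08°
|H| = 3.125 · 5.0892 / (1247.5 · 124.75 · 62.383) ≈ 1.6381e-06
Gain = 20 log₁₀(1.6381e-06) ≈ -115.71 dB
∠H = (78.67°) − (89.95° + 89.54° + 89.08°) = -189.90° ≡ 170.10° (principal value)

ω = 1460: -106.1 dB, 163.5°; ω = 2495: -115.7 dB, 170.1°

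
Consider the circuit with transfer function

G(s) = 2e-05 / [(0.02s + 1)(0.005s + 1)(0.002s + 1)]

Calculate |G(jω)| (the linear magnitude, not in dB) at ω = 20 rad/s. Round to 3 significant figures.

1.85e-05

At ω = 20 rad/s:
pole (1 + j20·0.02) = 1 + j0.4 → |·| ≈ 1.077, ∠ ≈ 21.80°
pole (1 + j20·0.005) = 1 + j0.1 → |·| ≈ 1.005, ∠ ≈ 5.71°
pole (1 + j20·0.002) = 1 + j0.04 → |·| ≈ 1.0008, ∠ ≈ 2.29°
|G| = 2e-05 · 1 / (1.077 · 1.005 · 1.0008) ≈ 1.8463e-05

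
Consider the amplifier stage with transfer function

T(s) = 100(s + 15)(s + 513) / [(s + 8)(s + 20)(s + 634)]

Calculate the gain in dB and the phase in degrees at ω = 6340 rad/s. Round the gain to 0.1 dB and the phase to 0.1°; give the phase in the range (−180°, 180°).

At s = jω = j6340:
zero (s+15): 15 + j6340 → |·| = √(15²+6340²) = √40195825 ≈ 6340, ∠ = arctan(6340/15) ≈ 89.86°
zero (s+513): 513 + j6340 → |·| = √(513²+6340²) = √40458769 ≈ 6360.7, ∠ = arctan(6340/513) ≈ 85.37°
pole (s+8): 8 + j6340 → |·| = √(8²+6340²) = √40195664 ≈ 6340, ∠ = arctan(6340/8) ≈ 89.93°
pole (s+20): 20 + j6340 → |·| = √(20²+6340²) = √40196000 ≈ 6340, ∠ = arctan(6340/20) ≈ 89.82°
pole (s+634): 634 + j6340 → |·| = √(634²+6340²) = √40597556 ≈ 6371.6, ∠ = arctan(6340/634) ≈ 84.29°
|T| = 100 · 4.0327e+07 / 2.5611e+11 ≈ 0.015746
Gain = 20 log₁₀(0.015746) ≈ -36.06 dB
∠T = 175.23° − 264.04° = -88.81°

-36.1 dB, -88.8°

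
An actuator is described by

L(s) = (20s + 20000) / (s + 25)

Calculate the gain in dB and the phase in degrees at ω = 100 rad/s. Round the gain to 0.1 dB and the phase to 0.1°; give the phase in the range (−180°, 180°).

45.8 dB, -70.3°

Substitute s = j100:
Numerator: 20(j100) + 20000 = 20000 + j2000
Denominator: (j100) + 25 = 25 + j100
|N| = √(20000² + 2000²) ≈ 20100, ∠N ≈ 5.71°
|D| = √(25² + 100²) ≈ 103.08, ∠D ≈ 75.96°
|L| = 20100 / 103.08 ≈ 194.99
Gain = 20 log₁₀(194.99) ≈ 45.80 dB
∠L = 5.71° − 75.96° = -70.25°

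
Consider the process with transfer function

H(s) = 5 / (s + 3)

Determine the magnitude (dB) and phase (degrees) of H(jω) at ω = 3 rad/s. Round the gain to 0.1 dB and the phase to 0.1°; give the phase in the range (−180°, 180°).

1.4 dB, -45.0°

Substitute s = j3:
Numerator: 5 = 5 + j0
Denominator: (j3) + 3 = 3 + j3
|N| = √(5² + 0²) ≈ 5, ∠N ≈ 0.00°
|D| = √(3² + 3²) ≈ 4.2426, ∠D ≈ 45.00°
|H| = 5 / 4.2426 ≈ 1.1785
Gain = 20 log₁₀(1.1785) ≈ 1.43 dB
∠H = 0.00° − 45.00° = -45.00°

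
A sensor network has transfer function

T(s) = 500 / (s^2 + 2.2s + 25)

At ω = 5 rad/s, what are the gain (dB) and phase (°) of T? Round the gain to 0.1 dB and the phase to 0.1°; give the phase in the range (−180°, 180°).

33.2 dB, -90.0°

At s = jω = j5:
quadratic: (j5)² + 2.2·j5 + 25 = 0 + j11 → |·| ≈ 11, ∠ ≈ 90.00°
|T| = 500 / 11 ≈ 45.455
Gain = 20 log₁₀(45.455) ≈ 33.15 dB
∠T = 0.00° − 90.00° = -90.00°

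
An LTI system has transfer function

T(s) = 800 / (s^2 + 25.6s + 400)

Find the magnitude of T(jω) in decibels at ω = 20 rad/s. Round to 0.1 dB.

3.9 dB

At s = jω = j20:
quadratic: (j20)² + 25.6·j20 + 400 = 0 + j512 → |·| ≈ 512, ∠ ≈ 90.00°
|T| = 800 / 512 ≈ 1.5625
Gain = 20 log₁₀(1.5625) ≈ 3.88 dB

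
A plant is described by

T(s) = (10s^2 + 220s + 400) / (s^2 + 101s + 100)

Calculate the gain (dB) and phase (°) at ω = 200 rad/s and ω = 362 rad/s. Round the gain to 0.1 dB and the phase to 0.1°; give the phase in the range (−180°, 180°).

ω = 200: 19.1 dB, 20.6°; ω = 362: 19.7 dB, 12.1°

Substitute s = j200:
Numerator: 10(j200)^2 + 220(j200) + 400 = -399600 + j44000
Denominator: (j200)^2 + 101(j200) + 100 = -39900 + j20200
|N| = √(399600² + 44000²) ≈ 4.0202e+05, ∠N ≈ 173.72°
|D| = √(39900² + 20200²) ≈ 44722, ∠D ≈ 153.15°
|T| = 4.0202e+05 / 44722 ≈ 8.9893
Gain = 20 log₁₀(8.9893) ≈ 19.07 dB
∠T = 173.72° − 153.15° = 20.57°

Substitute s = j362:
Numerator: 10(j362)^2 + 220(j362) + 400 = -1310040 + j79640
Denominator: (j362)^2 + 101(j362) + 100 = -130944 + j36562
|N| = √(1310040² + 79640²) ≈ 1.3125e+06, ∠N ≈ 176.52°
|D| = √(130944² + 36562²) ≈ 1.3595e+05, ∠D ≈ 164.40°
|T| = 1.3125e+06 / 1.3595e+05 ≈ 9.6543
Gain = 20 log₁₀(9.6543) ≈ 19.69 dB
∠T = 176.52° − 164.40° = 12.12°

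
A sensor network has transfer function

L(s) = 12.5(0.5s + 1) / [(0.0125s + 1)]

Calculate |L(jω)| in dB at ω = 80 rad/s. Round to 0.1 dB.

At ω = 80 rad/s:
zero (1 + j80·0.5) = 1 + j40 → |·| ≈ 40.012, ∠ ≈ 88.57°
pole (1 + j80·0.0125) = 1 + j1 → |·| ≈ 1.4142, ∠ ≈ 45.00°
|L| = 12.5 · 40.012 / (1.4142) ≈ 353.66
Gain = 20 log₁₀(353.66) ≈ 50.97 dB

51.0 dB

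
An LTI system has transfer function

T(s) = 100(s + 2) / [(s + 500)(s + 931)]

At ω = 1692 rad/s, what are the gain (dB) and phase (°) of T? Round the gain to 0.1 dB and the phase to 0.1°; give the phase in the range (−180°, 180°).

-26.1 dB, -44.8°

At s = jω = j1692:
zero (s+2): 2 + j1692 → |·| = √(2²+1692²) = √2862868 ≈ 1692, ∠ = arctan(1692/2) ≈ 89.93°
pole (s+500): 500 + j1692 → |·| = √(500²+1692²) = √3112864 ≈ 1764.3, ∠ = arctan(1692/500) ≈ 73.54°
pole (s+931): 931 + j1692 → |·| = √(931²+1692²) = √3729625 ≈ 1931.2, ∠ = arctan(1692/931) ≈ 61.18°
|T| = 100 · 1692 / 3.4072e+06 ≈ 0.04966
Gain = 20 log₁₀(0.04966) ≈ -26.08 dB
∠T = 89.93° − 134.72° = -44.79°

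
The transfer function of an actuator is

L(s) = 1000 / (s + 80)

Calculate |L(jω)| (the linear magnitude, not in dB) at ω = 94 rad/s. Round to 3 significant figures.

8.10

Substitute s = j94:
Numerator: 1000 = 1000 + j0
Denominator: (j94) + 80 = 80 + j94
|N| = √(1000² + 0²) ≈ 1000, ∠N ≈ 0.00°
|D| = √(80² + 94²) ≈ 123.43, ∠D ≈ 49.60°
|L| = 1000 / 123.43 ≈ 8.1018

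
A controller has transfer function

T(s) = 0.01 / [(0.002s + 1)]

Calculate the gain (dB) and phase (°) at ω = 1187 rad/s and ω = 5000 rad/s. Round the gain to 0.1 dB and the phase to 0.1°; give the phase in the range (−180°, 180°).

ω = 1187: -48.2 dB, -67.2°; ω = 5000: -60.0 dB, -84.3°

At ω = 1187 rad/s:
pole (1 + j1187·0.002) = 1 + j2.374 → |·| ≈ 2.576, ∠ ≈ 67.16°
|T| = 0.01 · 1 / (2.576) ≈ 0.003882
Gain = 20 log₁₀(0.003882) ≈ -48.22 dB
∠T = (0°) − (67.16°) = -67.16°

At ω = 5000 rad/s:
pole (1 + j5000·0.002) = 1 + j10 → |·| ≈ 10.05, ∠ ≈ 84.29°
|T| = 0.01 · 1 / (10.05) ≈ 0.00099502
Gain = 20 log₁₀(0.00099502) ≈ -60.04 dB
∠T = (0°) − (84.29°) = -84.29°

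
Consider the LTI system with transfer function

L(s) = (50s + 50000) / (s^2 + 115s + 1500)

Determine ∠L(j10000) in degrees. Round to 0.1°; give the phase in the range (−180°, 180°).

Substitute s = j10000:
Numerator: 50(j10000) + 50000 = 50000 + j500000
Denominator: (j10000)^2 + 115(j10000) + 1500 = -99998500 + j1150000
|N| = √(50000² + 500000²) ≈ 5.0249e+05, ∠N ≈ 84.29°
|D| = √(99998500² + 1150000²) ≈ 1.0001e+08, ∠D ≈ 179.34°
∠L = 84.29° − 179.34° = -95.05°

-95.1°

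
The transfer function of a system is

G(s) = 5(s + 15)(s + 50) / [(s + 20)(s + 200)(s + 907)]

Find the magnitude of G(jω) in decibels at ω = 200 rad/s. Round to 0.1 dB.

-48.1 dB

At s = jω = j200:
zero (s+15): 15 + j200 → |·| = √(15²+200²) = √40225 ≈ 200.56, ∠ = arctan(200/15) ≈ 85.71°
zero (s+50): 50 + j200 → |·| = √(50²+200²) = √42500 ≈ 206.16, ∠ = arctan(200/50) ≈ 75.96°
pole (s+20): 20 + j200 → |·| = √(20²+200²) = √40400 ≈ 201, ∠ = arctan(200/20) ≈ 84.29°
pole (s+200): 200 + j200 → |·| = √(200²+200²) = √80000 ≈ 282.84, ∠ = arctan(200/200) ≈ 45.00°
pole (s+907): 907 + j200 → |·| = √(907²+200²) = √862649 ≈ 928.79, ∠ = arctan(200/907) ≈ 12.44°
|G| = 5 · 41347 / 5.2802e+07 ≈ 0.0039153
Gain = 20 log₁₀(0.0039153) ≈ -48.14 dB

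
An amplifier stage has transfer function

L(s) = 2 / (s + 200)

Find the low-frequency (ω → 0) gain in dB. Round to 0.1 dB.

-40.0 dB

L(0) = 2 / 200 = 0.01
20 log₁₀(0.01) ≈ -40.00 dB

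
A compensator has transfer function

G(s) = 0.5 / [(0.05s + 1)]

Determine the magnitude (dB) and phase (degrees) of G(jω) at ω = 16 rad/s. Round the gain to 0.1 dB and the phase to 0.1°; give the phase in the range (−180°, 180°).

At ω = 16 rad/s:
pole (1 + j16·0.05) = 1 + j0.8 → |·| ≈ 1.2806, ∠ ≈ 38.66°
|G| = 0.5 · 1 / (1.2806) ≈ 0.39044
Gain = 20 log₁₀(0.39044) ≈ -8.17 dB
∠G = (0°) − (38.66°) = -38.66°

-8.2 dB, -38.7°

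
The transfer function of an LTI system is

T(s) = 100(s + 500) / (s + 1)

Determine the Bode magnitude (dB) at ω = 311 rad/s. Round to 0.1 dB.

45.5 dB

At s = jω = j311:
zero (s+500): 500 + j311 → |·| = √(500²+311²) = √346721 ≈ 588.83, ∠ = arctan(311/500) ≈ 31.88°
pole (s+1): 1 + j311 → |·| = √(1²+311²) = √96722 ≈ 311, ∠ = arctan(311/1) ≈ 89.82°
|T| = 100 · 588.83 / 311 ≈ 189.33
Gain = 20 log₁₀(189.33) ≈ 45.54 dB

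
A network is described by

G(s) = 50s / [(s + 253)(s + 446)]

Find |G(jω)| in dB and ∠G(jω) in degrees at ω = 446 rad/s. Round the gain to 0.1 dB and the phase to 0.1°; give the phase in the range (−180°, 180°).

At s = jω = j446:
zero at origin: s = j446 → |·| = 446, ∠ = 90.00°
pole (s+253): 253 + j446 → |·| = √(253²+446²) = √262925 ≈ 512.76, ∠ = arctan(446/253) ≈ 60.44°
pole (s+446): 446 + j446 → |·| = √(446²+446²) = √397832 ≈ 630.74, ∠ = arctan(446/446) ≈ 45.00°
|G| = 50 · 446 / 3.2342e+05 ≈ 0.068951
Gain = 20 log₁₀(0.068951) ≈ -23.23 dB
∠G = 90.00° − 105.44° = -15.44°

-23.2 dB, -15.4°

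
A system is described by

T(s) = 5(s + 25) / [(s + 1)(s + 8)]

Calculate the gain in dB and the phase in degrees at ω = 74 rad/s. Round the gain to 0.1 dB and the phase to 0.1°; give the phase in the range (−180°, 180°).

At s = jω = j74:
zero (s+25): 25 + j74 → |·| = √(25²+74²) = √6101 ≈ 78.109, ∠ = arctan(74/25) ≈ 71.33°
pole (s+1): 1 + j74 → |·| = √(1²+74²) = √5477 ≈ 74.007, ∠ = arctan(74/1) ≈ 89.23°
pole (s+8): 8 + j74 → |·| = √(8²+74²) = √5540 ≈ 74.431, ∠ = arctan(74/8) ≈ 83.83°
|T| = 5 · 78.109 / 5508.4 ≈ 0.0709
Gain = 20 log₁₀(0.0709) ≈ -22.99 dB
∠T = 71.33° − 173.06° = -101.73°

-23.0 dB, -101.7°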